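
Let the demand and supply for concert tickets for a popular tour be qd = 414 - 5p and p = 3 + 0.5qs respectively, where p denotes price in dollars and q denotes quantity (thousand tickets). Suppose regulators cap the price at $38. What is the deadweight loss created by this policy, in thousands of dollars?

Rearranging supply gives qs = 2p - 6. Without the control the market clears where 414 - 5p = 2p - 6, i.e. p* = 60 and q* = 114.
Since 38 < 60, the ceiling is binding.
At p = 38: qd = 414 - 5·38 = 224 and qs = 2·38 - 6 = 70.
Quantity traded falls to 70. At q = 70 the demand price is (414 - 70)/5 = 68.8 and the supply price is (6 + 70)/2 = 38.
Deadweight loss = ½ · (68.8 - 38) · (114 - 70) = ½ · 30.8 · 44 = 677.6.

677.6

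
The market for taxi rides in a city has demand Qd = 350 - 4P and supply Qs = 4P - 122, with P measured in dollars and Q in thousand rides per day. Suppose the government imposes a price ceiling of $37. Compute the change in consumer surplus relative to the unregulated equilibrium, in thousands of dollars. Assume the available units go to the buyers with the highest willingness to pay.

In a free market, 350 - 4P = 4P - 122 gives the equilibrium P* = 59, Q* = 114.
The ceiling of 37 is below the equilibrium price 59, so it binds.
At P = 37: Qd = 350 - 4·37 = 202 and Qs = 4·37 - 122 = 26.
Consumer surplus without the control is ½ · (87.5 - 59) · 114 = 1624.5.
With the ceiling, 26 units are sold at 37 (assume they go to the highest-value buyers). The demand price at Q = 26 is 81, so CS = ½ · [(87.5 - 37) + (81 - 37)] · 26 = 1228.5.
Change in consumer surplus = 1228.5 - 1624.5 = -396.

-396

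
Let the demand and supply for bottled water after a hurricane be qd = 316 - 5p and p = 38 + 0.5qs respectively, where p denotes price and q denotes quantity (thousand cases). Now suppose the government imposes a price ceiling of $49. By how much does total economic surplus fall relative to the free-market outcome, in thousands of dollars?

Rearranging supply gives qs = 2p - 76. Setting quantity demanded equal to quantity supplied, 316 - 5p = 2p - 76, gives p* = 56 and q* = 36.
Since 49 < 56, the ceiling is binding.
At p = 49: qd = 316 - 5·49 = 71 and qs = 2·49 - 76 = 22.
Quantity traded falls to 22. At q = 22 the demand price is (316 - 22)/5 = 58.8 and the supply price is (76 + 22)/2 = 49.
Deadweight loss = ½ · (58.8 - 49) · (36 - 22) = ½ · 9.8 · 14 = 68.6.

68.6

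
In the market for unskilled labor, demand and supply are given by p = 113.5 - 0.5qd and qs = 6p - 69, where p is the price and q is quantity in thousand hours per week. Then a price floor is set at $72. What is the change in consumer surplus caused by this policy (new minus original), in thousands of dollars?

-4130

Rearranging demand gives qd = 227 - 2p. Equilibrium: 227 - 2p = 6p - 69, so 296 = 8p and p* = 37, q* = 153.
The floor of 72 is above the equilibrium price 37, so it binds.
At p = 72: qd = 227 - 2·72 = 83 and qs = 6·72 - 69 = 363.
Consumer surplus without the control is ½ · (113.5 - 37) · 153 = 5852.25.
With the floor, consumers buy 83 units at 72, so CS = ½ · (113.5 - 72) · 83 = 1722.25.
Change in consumer surplus = 1722.25 - 5852.25 = -4130.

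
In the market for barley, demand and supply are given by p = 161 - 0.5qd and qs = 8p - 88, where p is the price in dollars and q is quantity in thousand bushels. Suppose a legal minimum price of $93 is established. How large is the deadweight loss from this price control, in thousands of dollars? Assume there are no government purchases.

Rearranging demand gives qd = 322 - 2p. Setting quantity demanded equal to quantity supplied, 322 - 2p = 8p - 88, gives p* = 41 and q* = 240.
Since 93 > 41, the floor is binding.
At p = 93: qd = 322 - 2·93 = 136 and qs = 8·93 - 88 = 656.
Quantity traded falls to 136. At q = 136 the demand price is (322 - 136)/2 = 93 and the supply price is (88 + 136)/8 = 28.
Deadweight loss = ½ · (93 - 28) · (240 - 136) = ½ · 65 · 104 = 3380.

3380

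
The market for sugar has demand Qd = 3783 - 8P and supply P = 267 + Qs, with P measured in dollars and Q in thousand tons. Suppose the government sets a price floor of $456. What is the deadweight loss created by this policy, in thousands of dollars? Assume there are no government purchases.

1296

Rearranging supply gives Qs = P - 267. Setting quantity demanded equal to quantity supplied, 3783 - 8P = P - 267, gives P* = 450 and Q* = 183.
Because the floor (456) lies above the market-clearing price, it is binding.
At P = 456: Qd = 3783 - 8·456 = 135 and Qs = 456 - 267 = 189.
Quantity traded falls to 135. At Q = 135 the demand price is (3783 - 135)/8 = 456 and the supply price is 267 + 135 = 402.
Deadweight loss = ½ · (456 - 402) · (183 - 135) = ½ · 54 · 48 = 1296.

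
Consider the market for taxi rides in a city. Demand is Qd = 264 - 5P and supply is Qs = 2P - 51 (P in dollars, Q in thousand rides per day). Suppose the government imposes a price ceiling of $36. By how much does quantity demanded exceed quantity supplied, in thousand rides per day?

63

Without the control the market clears where 264 - 5P = 2P - 51, i.e. P* = 45 and Q* = 39.
Because the ceiling (36) lies below the market-clearing price, it is binding.
At P = 36: Qd = 264 - 5·36 = 84 and Qs = 2·36 - 51 = 21.
Shortage = Qd - Qs = 84 - 21 = 63.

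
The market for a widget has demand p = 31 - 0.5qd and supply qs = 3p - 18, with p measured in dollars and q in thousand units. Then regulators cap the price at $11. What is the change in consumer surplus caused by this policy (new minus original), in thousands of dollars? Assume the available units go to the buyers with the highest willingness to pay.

Rearranging demand gives qd = 62 - 2p. Equilibrium: 62 - 2p = 3p - 18, so 80 = 5p and p* = 16, q* = 30.
Because the ceiling (11) lies below the market-clearing price, it is binding.
At p = 11: qd = 62 - 2·11 = 40 and qs = 3·11 - 18 = 15.
Consumer surplus without the control is ½ · (31 - 16) · 30 = 225.
With the ceiling, 15 units are sold at 11 (assume they go to the highest-value buyers). The demand price at q = 15 is 23.5, so CS = ½ · [(31 - 11) + (23.5 - 11)] · 15 = 243.75.
Change in consumer surplus = 243.75 - 225 = 18.75.

18.75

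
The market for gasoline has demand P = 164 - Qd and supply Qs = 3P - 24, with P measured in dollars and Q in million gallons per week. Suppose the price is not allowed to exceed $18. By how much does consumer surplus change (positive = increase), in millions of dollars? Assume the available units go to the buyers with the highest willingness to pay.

-2914.5

Rearranging demand gives Qd = 164 - P. Without the control the market clears where 164 - P = 3P - 24, i.e. P* = 47 and Q* = 117.
Because the ceiling (18) lies below the market-clearing price, it is binding.
At P = 18: Qd = 164 - 18 = 146 and Qs = 3·18 - 24 = 30.
Consumer surplus without the control is ½ · (164 - 47) · 117 = 6844.5.
With the ceiling, 30 units are sold at 18 (assume they go to the highest-value buyers). The demand price at Q = 30 is 134, so CS = ½ · [(164 - 18) + (134 - 18)] · 30 = 3930.
Change in consumer surplus = 3930 - 6844.5 = -2914.5.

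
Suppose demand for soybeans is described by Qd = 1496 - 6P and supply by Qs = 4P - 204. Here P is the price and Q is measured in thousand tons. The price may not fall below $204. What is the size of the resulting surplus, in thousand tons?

340

Without the control the market clears where 1496 - 6P = 4P - 204, i.e. P* = 170 and Q* = 476.
Since 204 > 170, the floor is binding.
At P = 204: Qd = 1496 - 6·204 = 272 and Qs = 4·204 - 204 = 612.
Surplus = Qs - Qd = 612 - 272 = 340.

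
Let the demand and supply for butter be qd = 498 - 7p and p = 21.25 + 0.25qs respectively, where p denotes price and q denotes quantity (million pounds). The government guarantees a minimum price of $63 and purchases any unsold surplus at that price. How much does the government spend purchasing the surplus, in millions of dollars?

6930

Rearranging supply gives qs = 4p - 85. In a free market, 498 - 7p = 4p - 85 gives the equilibrium p* = 53, q* = 127.
Because the floor (63) lies above the market-clearing price, it is binding.
At p = 63: qd = 498 - 7·63 = 57 and qs = 4·63 - 85 = 167.
Surplus = qs - qd = 110.
Government expenditure = surplus × support price = 110 × 63 = 6930.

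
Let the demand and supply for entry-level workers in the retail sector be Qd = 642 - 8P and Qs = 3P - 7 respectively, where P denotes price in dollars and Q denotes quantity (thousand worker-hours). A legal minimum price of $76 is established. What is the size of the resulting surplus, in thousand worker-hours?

187

In a free market, 642 - 8P = 3P - 7 gives the equilibrium P* = 59, Q* = 170.
Because the floor (76) lies above the market-clearing price, it is binding.
At P = 76: Qd = 642 - 8·76 = 34 and Qs = 3·76 - 7 = 221.
Surplus = Qs - Qd = 221 - 34 = 187.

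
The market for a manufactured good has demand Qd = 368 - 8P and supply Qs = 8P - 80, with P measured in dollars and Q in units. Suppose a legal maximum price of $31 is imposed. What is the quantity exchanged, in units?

144

Setting quantity demanded equal to quantity supplied, 368 - 8P = 8P - 80, gives P* = 28 and Q* = 144.
The ceiling of 31 is above the equilibrium price 28, so it is not binding; the market clears at P* = 28, Q* = 144.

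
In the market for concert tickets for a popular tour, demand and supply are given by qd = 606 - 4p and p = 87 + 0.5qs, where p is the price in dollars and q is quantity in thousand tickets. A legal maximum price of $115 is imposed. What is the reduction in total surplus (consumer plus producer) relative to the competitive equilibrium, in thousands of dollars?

337.5

Rearranging supply gives qs = 2p - 174. Equilibrium: 606 - 4p = 2p - 174, so 780 = 6p and p* = 130, q* = 86.
Since 115 < 130, the ceiling is binding.
At p = 115: qd = 606 - 4·115 = 146 and qs = 2·115 - 174 = 56.
Quantity traded falls to 56. At q = 56 the demand price is (606 - 56)/4 = 137.5 and the supply price is (174 + 56)/2 = 115.
Deadweight loss = ½ · (137.5 - 115) · (86 - 56) = ½ · 22.5 · 30 = 337.5.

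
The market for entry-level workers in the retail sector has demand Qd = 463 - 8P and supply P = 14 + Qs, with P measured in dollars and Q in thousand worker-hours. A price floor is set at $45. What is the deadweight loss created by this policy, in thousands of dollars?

Rearranging supply gives Qs = P - 14. Equilibrium: 463 - 8P = P - 14, so 477 = 9P and P* = 53, Q* = 39.
Since 45 is below P* = 53, the floor does not bind and the free-market outcome prevails.
Since the control does not bind, no trades are prevented and deadweight loss is zero.

0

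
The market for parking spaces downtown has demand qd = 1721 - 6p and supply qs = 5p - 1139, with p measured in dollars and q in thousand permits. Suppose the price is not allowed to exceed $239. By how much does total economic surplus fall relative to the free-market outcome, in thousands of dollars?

2021.25

Without the control the market clears where 1721 - 6p = 5p - 1139, i.e. p* = 260 and q* = 161.
Since 239 < 260, the ceiling is binding.
At p = 239: qd = 1721 - 6·239 = 287 and qs = 5·239 - 1139 = 56.
Quantity traded falls to 56. At q = 56 the demand price is (1721 - 56)/6 = 277.5 and the supply price is (1139 + 56)/5 = 239.
Deadweight loss = ½ · (277.5 - 239) · (161 - 56) = ½ · 38.5 · 105 = 2021.25.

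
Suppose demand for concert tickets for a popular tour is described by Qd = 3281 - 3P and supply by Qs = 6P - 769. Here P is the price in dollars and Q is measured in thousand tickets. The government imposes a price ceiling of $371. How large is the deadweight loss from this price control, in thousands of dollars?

Without the control the market clears where 3281 - 3P = 6P - 769, i.e. P* = 450 and Q* = 1931.
Because the ceiling (371) lies below the market-clearing price, it is binding.
At P = 371: Qd = 3281 - 3·371 = 2168 and Qs = 6·371 - 769 = 1457.
Quantity traded falls to 1457. At Q = 1457 the demand price is (3281 - 1457)/3 = 608 and the supply price is (769 + 1457)/6 = 371.
Deadweight loss = ½ · (608 - 371) · (1931 - 1457) = ½ · 237 · 474 = 56169.

56169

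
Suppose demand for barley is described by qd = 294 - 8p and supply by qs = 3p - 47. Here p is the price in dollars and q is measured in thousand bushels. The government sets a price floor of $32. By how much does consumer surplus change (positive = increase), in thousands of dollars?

Without the control the market clears where 294 - 8p = 3p - 47, i.e. p* = 31 and q* = 46.
Since 32 > 31, the floor is binding.
At p = 32: qd = 294 - 8·32 = 38 and qs = 3·32 - 47 = 49.
Consumer surplus without the control is ½ · (36.75 - 31) · 46 = 132.25.
With the floor, consumers buy 38 units at 32, so CS = ½ · (36.75 - 32) · 38 = 90.25.
Change in consumer surplus = 90.25 - 132.25 = -42.

-42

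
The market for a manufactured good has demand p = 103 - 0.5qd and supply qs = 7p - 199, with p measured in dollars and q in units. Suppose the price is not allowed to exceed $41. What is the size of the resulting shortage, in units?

Rearranging demand gives qd = 206 - 2p. Equilibrium: 206 - 2p = 7p - 199, so 405 = 9p and p* = 45, q* = 116.
Since 41 < 45, the ceiling is binding.
At p = 41: qd = 206 - 2·41 = 124 and qs = 7·41 - 199 = 88.
Shortage = qd - qs = 124 - 88 = 36.

36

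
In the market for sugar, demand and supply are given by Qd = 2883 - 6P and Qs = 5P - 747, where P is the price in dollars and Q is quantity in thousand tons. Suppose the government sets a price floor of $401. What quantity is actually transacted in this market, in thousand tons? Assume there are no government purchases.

Without the control the market clears where 2883 - 6P = 5P - 747, i.e. P* = 330 and Q* = 903.
Because the floor (401) lies above the market-clearing price, it is binding.
At P = 401: Qd = 2883 - 6·401 = 477 and Qs = 5·401 - 747 = 1258.
The quantity actually transacted is the short side, demand: 477.

477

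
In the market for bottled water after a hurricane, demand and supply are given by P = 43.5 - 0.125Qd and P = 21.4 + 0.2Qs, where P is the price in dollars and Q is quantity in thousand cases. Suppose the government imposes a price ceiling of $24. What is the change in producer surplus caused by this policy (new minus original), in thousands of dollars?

-445.5

Rearranging demand gives Qd = 348 - 8P; rearranging supply gives Qs = 5P - 107. In a free market, 348 - 8P = 5P - 107 gives the equilibrium P* = 35, Q* = 68.
Because the ceiling (24) lies below the market-clearing price, it is binding.
At P = 24: Qd = 348 - 8·24 = 156 and Qs = 5·24 - 107 = 13.
Producer surplus without the control is ½ · (35 - 21.4) · 68 = 462.4.
With the ceiling, producers sell 13 units at 24, so PS = ½ · (24 - 21.4) · 13 = 16.9.
Change in producer surplus = 16.9 - 462.4 = -445.5.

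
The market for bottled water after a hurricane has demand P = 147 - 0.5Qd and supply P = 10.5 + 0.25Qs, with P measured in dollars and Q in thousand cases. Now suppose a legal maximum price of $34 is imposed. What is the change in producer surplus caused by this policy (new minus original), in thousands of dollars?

Rearranging demand gives Qd = 294 - 2P; rearranging supply gives Qs = 4P - 42. Equilibrium: 294 - 2P = 4P - 42, so 336 = 6P and P* = 56, Q* = 182.
The ceiling of 34 is below the equilibrium price 56, so it binds.
At P = 34: Qd = 294 - 2·34 = 226 and Qs = 4·34 - 42 = 94.
Producer surplus without the control is ½ · (56 - 10.5) · 182 = 4140.5.
With the ceiling, producers sell 94 units at 34, so PS = ½ · (34 - 10.5) · 94 = 1104.5.
Change in producer surplus = 1104.5 - 4140.5 = -3036.

-3036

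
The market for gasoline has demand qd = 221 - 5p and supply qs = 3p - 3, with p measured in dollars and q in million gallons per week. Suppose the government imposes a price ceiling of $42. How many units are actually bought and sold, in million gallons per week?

In a free market, 221 - 5p = 3p - 3 gives the equilibrium p* = 28, q* = 81.
The ceiling of 42 is above the equilibrium price 28, so it is not binding; the market clears at p* = 28, q* = 81.

81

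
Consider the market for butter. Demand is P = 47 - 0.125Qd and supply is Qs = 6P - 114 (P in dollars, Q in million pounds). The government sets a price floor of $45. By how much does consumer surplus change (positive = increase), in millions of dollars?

-560

Rearranging demand gives Qd = 376 - 8P. Without the control the market clears where 376 - 8P = 6P - 114, i.e. P* = 35 and Q* = 96.
Since 45 > 35, the floor is binding.
At P = 45: Qd = 376 - 8·45 = 16 and Qs = 6·45 - 114 = 156.
Consumer surplus without the control is ½ · (47 - 35) · 96 = 576.
With the floor, consumers buy 16 units at 45, so CS = ½ · (47 - 45) · 16 = 16.
Change in consumer surplus = 16 - 576 = -560.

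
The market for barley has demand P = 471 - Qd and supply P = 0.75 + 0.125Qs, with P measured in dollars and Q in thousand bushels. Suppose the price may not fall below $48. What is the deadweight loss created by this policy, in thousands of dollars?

Rearranging demand gives Qd = 471 - P; rearranging supply gives Qs = 8P - 6. Without the control the market clears where 471 - P = 8P - 6, i.e. P* = 53 and Q* = 418.
Since 48 is below P* = 53, the floor does not bind and the free-market outcome prevails.
Since the control does not bind, no trades are prevented and deadweight loss is zero.

0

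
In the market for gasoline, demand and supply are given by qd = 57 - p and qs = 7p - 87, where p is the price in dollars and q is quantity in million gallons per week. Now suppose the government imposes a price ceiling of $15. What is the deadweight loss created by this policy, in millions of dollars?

Equilibrium: 57 - p = 7p - 87, so 144 = 8p and p* = 18, q* = 39.
Because the ceiling (15) lies below the market-clearing price, it is binding.
At p = 15: qd = 57 - 15 = 42 and qs = 7·15 - 87 = 18.
Quantity traded falls to 18. At q = 18 the demand price is 57 - 18 = 39 and the supply price is (87 + 18)/7 = 15.
Deadweight loss = ½ · (39 - 15) · (39 - 18) = ½ · 24 · 21 = 252.

252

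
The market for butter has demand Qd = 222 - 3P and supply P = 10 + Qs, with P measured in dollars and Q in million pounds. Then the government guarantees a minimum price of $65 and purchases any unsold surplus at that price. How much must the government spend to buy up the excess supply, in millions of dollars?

Rearranging supply gives Qs = P - 10. Equilibrium: 222 - 3P = P - 10, so 232 = 4P and P* = 58, Q* = 48.
The floor of 65 is above the equilibrium price 58, so it binds.
At P = 65: Qd = 222 - 3·65 = 27 and Qs = 65 - 10 = 55.
Surplus = Qs - Qd = 28.
Government expenditure = surplus × support price = 28 × 65 = 1820.

1820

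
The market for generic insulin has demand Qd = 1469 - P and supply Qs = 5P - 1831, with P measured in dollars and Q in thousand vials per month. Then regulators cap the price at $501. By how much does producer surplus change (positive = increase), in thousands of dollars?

Equilibrium: 1469 - P = 5P - 1831, so 3300 = 6P and P* = 550, Q* = 919.
The ceiling of 501 is below the equilibrium price 550, so it binds.
At P = 501: Qd = 1469 - 501 = 968 and Qs = 5·501 - 1831 = 674.
Producer surplus without the control is ½ · (550 - 366.2) · 919 = 84456.1.
With the ceiling, producers sell 674 units at 501, so PS = ½ · (501 - 366.2) · 674 = 45427.6.
Change in producer surplus = 45427.6 - 84456.1 = -39028.5.

-39028.5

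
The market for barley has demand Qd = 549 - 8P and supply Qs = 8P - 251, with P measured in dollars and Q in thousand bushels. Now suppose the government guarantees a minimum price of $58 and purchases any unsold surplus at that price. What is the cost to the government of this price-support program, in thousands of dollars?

7424

Equilibrium: 549 - 8P = 8P - 251, so 800 = 16P and P* = 50, Q* = 149.
Because the floor (58) lies above the market-clearing price, it is binding.
At P = 58: Qd = 549 - 8·58 = 85 and Qs = 8·58 - 251 = 213.
Surplus = Qs - Qd = 128.
Government expenditure = surplus × support price = 128 × 58 = 7424.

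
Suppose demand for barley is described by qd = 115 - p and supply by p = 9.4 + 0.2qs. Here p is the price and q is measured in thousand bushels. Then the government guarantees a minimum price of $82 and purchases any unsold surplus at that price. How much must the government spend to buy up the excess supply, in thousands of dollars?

27060

Rearranging supply gives qs = 5p - 47. Without the control the market clears where 115 - p = 5p - 47, i.e. p* = 27 and q* = 88.
Since 82 > 27, the floor is binding.
At p = 82: qd = 115 - 82 = 33 and qs = 5·82 - 47 = 363.
Surplus = qs - qd = 330.
Government expenditure = surplus × support price = 330 × 82 = 27060.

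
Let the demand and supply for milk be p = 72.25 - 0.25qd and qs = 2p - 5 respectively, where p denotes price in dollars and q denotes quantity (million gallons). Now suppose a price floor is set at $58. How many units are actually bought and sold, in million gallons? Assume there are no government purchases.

57

Rearranging demand gives qd = 289 - 4p. Without the control the market clears where 289 - 4p = 2p - 5, i.e. p* = 49 and q* = 93.
Because the floor (58) lies above the market-clearing price, it is binding.
At p = 58: qd = 289 - 4·58 = 57 and qs = 2·58 - 5 = 111.
The quantity actually transacted is the short side, demand: 57.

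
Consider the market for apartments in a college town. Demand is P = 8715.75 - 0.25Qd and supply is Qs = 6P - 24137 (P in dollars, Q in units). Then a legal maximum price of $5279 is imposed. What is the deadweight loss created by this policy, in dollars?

2892307.5

Rearranging demand gives Qd = 34863 - 4P. In a free market, 34863 - 4P = 6P - 24137 gives the equilibrium P* = 5900, Q* = 11263.
Since 5279 < 5900, the ceiling is binding.
At P = 5279: Qd = 34863 - 4·5279 = 13747 and Qs = 6·5279 - 24137 = 7537.
Quantity traded falls to 7537. At Q = 7537 the demand price is (34863 - 7537)/4 = 6831.5 and the supply price is (24137 + 7537)/6 = 5279.
Deadweight loss = ½ · (6831.5 - 5279) · (11263 - 7537) = ½ · 1552.5 · 3726 = 2892307.5.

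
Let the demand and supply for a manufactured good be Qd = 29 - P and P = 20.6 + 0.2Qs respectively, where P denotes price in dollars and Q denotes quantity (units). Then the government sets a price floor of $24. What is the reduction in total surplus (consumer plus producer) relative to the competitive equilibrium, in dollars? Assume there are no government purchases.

2.4

Rearranging supply gives Qs = 5P - 103. In a free market, 29 - P = 5P - 103 gives the equilibrium P* = 22, Q* = 7.
Because the floor (24) lies above the market-clearing price, it is binding.
At P = 24: Qd = 29 - 24 = 5 and Qs = 5·24 - 103 = 17.
Quantity traded falls to 5. At Q = 5 the demand price is 29 - 5 = 24 and the supply price is (103 + 5)/5 = 21.6.
Deadweight loss = ½ · (24 - 21.6) · (7 - 5) = ½ · 2.4 · 2 = 2.4.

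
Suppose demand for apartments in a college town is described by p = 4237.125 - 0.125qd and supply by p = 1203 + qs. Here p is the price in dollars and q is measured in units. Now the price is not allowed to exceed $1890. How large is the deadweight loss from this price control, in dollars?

2272556.25

Rearranging demand gives qd = 33897 - 8p; rearranging supply gives qs = p - 1203. Equilibrium: 33897 - 8p = p - 1203, so 35100 = 9p and p* = 3900, q* = 2697.
The ceiling of 1890 is below the equilibrium price 3900, so it binds.
At p = 1890: qd = 33897 - 8·1890 = 18777 and qs = 1890 - 1203 = 687.
Quantity traded falls to 687. At q = 687 the demand price is (33897 - 687)/8 = 4151.25 and the supply price is 1203 + 687 = 1890.
Deadweight loss = ½ · (4151.25 - 1890) · (2697 - 687) = ½ · 2261.25 · 2010 = 2272556.25.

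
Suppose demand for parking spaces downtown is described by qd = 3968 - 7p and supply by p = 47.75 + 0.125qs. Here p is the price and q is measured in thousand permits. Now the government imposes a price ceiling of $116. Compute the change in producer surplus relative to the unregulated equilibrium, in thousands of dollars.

-216108

Rearranging supply gives qs = 8p - 382. Without the control the market clears where 3968 - 7p = 8p - 382, i.e. p* = 290 and q* = 1938.
Since 116 < 290, the ceiling is binding.
At p = 116: qd = 3968 - 7·116 = 3156 and qs = 8·116 - 382 = 546.
Producer surplus without the control is ½ · (290 - 47.75) · 1938 = 234740.25.
With the ceiling, producers sell 546 units at 116, so PS = ½ · (116 - 47.75) · 546 = 18632.25.
Change in producer surplus = 18632.25 - 234740.25 = -216108.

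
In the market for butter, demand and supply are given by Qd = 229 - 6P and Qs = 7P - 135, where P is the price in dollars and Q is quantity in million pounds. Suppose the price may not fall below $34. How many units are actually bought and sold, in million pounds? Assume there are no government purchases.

Setting quantity demanded equal to quantity supplied, 229 - 6P = 7P - 135, gives P* = 28 and Q* = 61.
The floor of 34 is above the equilibrium price 28, so it binds.
At P = 34: Qd = 229 - 6·34 = 25 and Qs = 7·34 - 135 = 103.
The quantity actually transacted is the short side, demand: 25.

25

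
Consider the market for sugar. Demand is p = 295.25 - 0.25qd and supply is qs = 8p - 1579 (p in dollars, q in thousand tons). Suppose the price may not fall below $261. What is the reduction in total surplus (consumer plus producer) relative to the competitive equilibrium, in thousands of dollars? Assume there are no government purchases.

Rearranging demand gives qd = 1181 - 4p. Setting quantity demanded equal to quantity supplied, 1181 - 4p = 8p - 1579, gives p* = 230 and q* = 261.
The floor of 261 is above the equilibrium price 230, so it binds.
At p = 261: qd = 1181 - 4·261 = 137 and qs = 8·261 - 1579 = 509.
Quantity traded falls to 137. At q = 137 the demand price is (1181 - 137)/4 = 261 and the supply price is (1579 + 137)/8 = 214.5.
Deadweight loss = ½ · (261 - 214.5) · (261 - 137) = ½ · 46.5 · 124 = 2883.

2883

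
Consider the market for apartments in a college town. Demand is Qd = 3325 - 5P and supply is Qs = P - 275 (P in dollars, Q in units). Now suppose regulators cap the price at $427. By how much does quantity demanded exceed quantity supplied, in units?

In a free market, 3325 - 5P = P - 275 gives the equilibrium P* = 600, Q* = 325.
Because the ceiling (427) lies below the market-clearing price, it is binding.
At P = 427: Qd = 3325 - 5·427 = 1190 and Qs = 427 - 275 = 152.
Shortage = Qd - Qs = 1190 - 152 = 1038.

1038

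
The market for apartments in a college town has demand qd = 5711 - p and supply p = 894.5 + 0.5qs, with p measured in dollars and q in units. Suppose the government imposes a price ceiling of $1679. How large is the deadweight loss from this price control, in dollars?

Rearranging supply gives qs = 2p - 1789. In a free market, 5711 - p = 2p - 1789 gives the equilibrium p* = 2500, q* = 3211.
Since 1679 < 2500, the ceiling is binding.
At p = 1679: qd = 5711 - 1679 = 4032 and qs = 2·1679 - 1789 = 1569.
Quantity traded falls to 1569. At q = 1569 the demand price is 5711 - 1569 = 4142 and the supply price is (1789 + 1569)/2 = 1679.
Deadweight loss = ½ · (4142 - 1679) · (3211 - 1569) = ½ · 2463 · 1642 = 2022123.

2022123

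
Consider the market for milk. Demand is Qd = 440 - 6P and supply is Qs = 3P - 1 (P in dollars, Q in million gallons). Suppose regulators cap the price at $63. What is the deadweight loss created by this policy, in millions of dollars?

0

In a free market, 440 - 6P = 3P - 1 gives the equilibrium P* = 49, Q* = 146.
The ceiling of 63 is above the equilibrium price 49, so it is not binding; the market clears at P* = 49, Q* = 146.
Since the control does not bind, no trades are prevented and deadweight loss is zero.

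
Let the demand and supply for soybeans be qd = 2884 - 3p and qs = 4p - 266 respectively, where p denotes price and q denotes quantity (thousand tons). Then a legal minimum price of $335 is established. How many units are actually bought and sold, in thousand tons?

Equilibrium: 2884 - 3p = 4p - 266, so 3150 = 7p and p* = 450, q* = 1534.
The floor of 335 is below the equilibrium price 450, so it is not binding; the market clears at p* = 450, q* = 1534.

1534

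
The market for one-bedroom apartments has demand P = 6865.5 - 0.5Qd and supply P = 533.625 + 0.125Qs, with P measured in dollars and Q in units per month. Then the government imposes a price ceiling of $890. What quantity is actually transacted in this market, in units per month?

Rearranging demand gives Qd = 13731 - 2P; rearranging supply gives Qs = 8P - 4269. Without the control the market clears where 13731 - 2P = 8P - 4269, i.e. P* = 1800 and Q* = 10131.
Since 890 < 1800, the ceiling is binding.
At P = 890: Qd = 13731 - 2·890 = 11951 and Qs = 8·890 - 4269 = 2851.
The quantity actually transacted is the short side, supply: 2851.

2851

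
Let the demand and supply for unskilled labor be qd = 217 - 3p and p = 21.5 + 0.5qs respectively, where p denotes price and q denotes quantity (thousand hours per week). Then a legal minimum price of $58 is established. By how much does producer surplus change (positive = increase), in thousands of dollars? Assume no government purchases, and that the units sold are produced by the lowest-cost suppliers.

177

Rearranging supply gives qs = 2p - 43. Setting quantity demanded equal to quantity supplied, 217 - 3p = 2p - 43, gives p* = 52 and q* = 61.
Because the floor (58) lies above the market-clearing price, it is binding.
At p = 58: qd = 217 - 3·58 = 43 and qs = 2·58 - 43 = 73.
Producer surplus without the control is ½ · (52 - 21.5) · 61 = 930.25.
With the floor, 43 units are sold at 58. The supply price at q = 43 is 43, so PS = ½ · [(58 - 21.5) + (58 - 43)] · 43 = 1107.25.
Change in producer surplus = 1107.25 - 930.25 = 177.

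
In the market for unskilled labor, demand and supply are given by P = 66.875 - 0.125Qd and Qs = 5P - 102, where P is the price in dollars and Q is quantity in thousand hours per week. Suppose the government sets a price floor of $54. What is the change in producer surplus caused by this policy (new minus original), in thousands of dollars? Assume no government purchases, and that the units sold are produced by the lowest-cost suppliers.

Rearranging demand gives Qd = 535 - 8P. In a free market, 535 - 8P = 5P - 102 gives the equilibrium P* = 49, Q* = 143.
Because the floor (54) lies above the market-clearing price, it is binding.
At P = 54: Qd = 535 - 8·54 = 103 and Qs = 5·54 - 102 = 168.
Producer surplus without the control is ½ · (49 - 20.4) · 143 = 2044.9.
With the floor, 103 units are sold at 54. The supply price at Q = 103 is 41, so PS = ½ · [(54 - 20.4) + (54 - 41)] · 103 = 2399.9.
Change in producer surplus = 2399.9 - 2044.9 = 355.

355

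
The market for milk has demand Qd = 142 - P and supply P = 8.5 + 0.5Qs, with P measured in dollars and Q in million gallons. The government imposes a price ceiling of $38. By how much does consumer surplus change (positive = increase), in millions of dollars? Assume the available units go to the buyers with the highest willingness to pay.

435

Rearranging supply gives Qs = 2P - 17. Setting quantity demanded equal to quantity supplied, 142 - P = 2P - 17, gives P* = 53 and Q* = 89.
Since 38 < 53, the ceiling is binding.
At P = 38: Qd = 142 - 38 = 104 and Qs = 2·38 - 17 = 59.
Consumer surplus without the control is ½ · (142 - 53) · 89 = 3960.5.
With the ceiling, 59 units are sold at 38 (assume they go to the highest-value buyers). The demand price at Q = 59 is 83, so CS = ½ · [(142 - 38) + (83 - 38)] · 59 = 4395.5.
Change in consumer surplus = 4395.5 - 3960.5 = 435.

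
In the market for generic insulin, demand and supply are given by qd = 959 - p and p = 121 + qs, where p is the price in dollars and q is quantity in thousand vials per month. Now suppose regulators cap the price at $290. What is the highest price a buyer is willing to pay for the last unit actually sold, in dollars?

Rearranging supply gives qs = p - 121. Equilibrium: 959 - p = p - 121, so 1080 = 2p and p* = 540, q* = 419.
The ceiling of 290 is below the equilibrium price 540, so it binds.
At p = 290: qd = 959 - 290 = 669 and qs = 290 - 121 = 169.
Only 169 units reach the market. On the demand curve, the marginal buyer's willingness to pay at q = 169 is (959 - 169) = 790.

790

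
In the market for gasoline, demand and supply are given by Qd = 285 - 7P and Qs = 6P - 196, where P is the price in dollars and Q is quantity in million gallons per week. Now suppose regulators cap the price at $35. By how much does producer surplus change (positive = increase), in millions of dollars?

-40

In a free market, 285 - 7P = 6P - 196 gives the equilibrium P* = 37, Q* = 26.
The ceiling of 35 is below the equilibrium price 37, so it binds.
At P = 35: Qd = 285 - 7·35 = 40 and Qs = 6·35 - 196 = 14.
Producer surplus without the control is ½ · (37 - 98/3) · 26 = 169/3.
With the ceiling, producers sell 14 units at 35, so PS = ½ · (35 - 98/3) · 14 = 49/3.
Change in producer surplus = 49/3 - 169/3 = -40.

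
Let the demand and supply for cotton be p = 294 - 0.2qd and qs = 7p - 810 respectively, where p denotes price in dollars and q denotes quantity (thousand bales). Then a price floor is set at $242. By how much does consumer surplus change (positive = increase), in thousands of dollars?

Rearranging demand gives qd = 1470 - 5p. In a free market, 1470 - 5p = 7p - 810 gives the equilibrium p* = 190, q* = 520.
The floor of 242 is above the equilibrium price 190, so it binds.
At p = 242: qd = 1470 - 5·242 = 260 and qs = 7·242 - 810 = 884.
Consumer surplus without the control is ½ · (294 - 190) · 520 = 27040.
With the floor, consumers buy 260 units at 242, so CS = ½ · (294 - 242) · 260 = 6760.
Change in consumer surplus = 6760 - 27040 = -20280.

-20280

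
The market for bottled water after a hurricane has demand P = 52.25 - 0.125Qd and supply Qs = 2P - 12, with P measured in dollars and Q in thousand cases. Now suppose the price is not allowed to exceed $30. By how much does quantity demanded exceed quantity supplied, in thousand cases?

130

Rearranging demand gives Qd = 418 - 8P. Without the control the market clears where 418 - 8P = 2P - 12, i.e. P* = 43 and Q* = 74.
Since 30 < 43, the ceiling is binding.
At P = 30: Qd = 418 - 8·30 = 178 and Qs = 2·30 - 12 = 48.
Shortage = Qd - Qs = 178 - 48 = 130.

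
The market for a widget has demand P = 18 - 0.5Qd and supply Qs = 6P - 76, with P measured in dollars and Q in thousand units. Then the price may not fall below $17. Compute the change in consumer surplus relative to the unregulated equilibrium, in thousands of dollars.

Rearranging demand gives Qd = 36 - 2P. In a free market, 36 - 2P = 6P - 76 gives the equilibrium P* = 14, Q* = 8.
The floor of 17 is above the equilibrium price 14, so it binds.
At P = 17: Qd = 36 - 2·17 = 2 and Qs = 6·17 - 76 = 26.
Consumer surplus without the control is ½ · (18 - 14) · 8 = 16.
With the floor, consumers buy 2 units at 17, so CS = ½ · (18 - 17) · 2 = 1.
Change in consumer surplus = 1 - 16 = -15.

-15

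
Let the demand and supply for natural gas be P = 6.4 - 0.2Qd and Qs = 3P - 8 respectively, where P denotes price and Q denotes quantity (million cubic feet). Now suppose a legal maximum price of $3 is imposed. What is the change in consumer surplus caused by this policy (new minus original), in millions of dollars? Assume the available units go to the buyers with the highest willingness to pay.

Rearranging demand gives Qd = 32 - 5P. Equilibrium: 32 - 5P = 3P - 8, so 40 = 8P and P* = 5, Q* = 7.
The ceiling of 3 is below the equilibrium price 5, so it binds.
At P = 3: Qd = 32 - 5·3 = 17 and Qs = 3·3 - 8 = 1.
Consumer surplus without the control is ½ · (6.4 - 5) · 7 = 4.9.
With the ceiling, 1 units are sold at 3 (assume they go to the highest-value buyers). The demand price at Q = 1 is 6.2, so CS = ½ · [(6.4 - 3) + (6.2 - 3)] · 1 = 3.3.
Change in consumer surplus = 3.3 - 4.9 = -1.6.

-1.6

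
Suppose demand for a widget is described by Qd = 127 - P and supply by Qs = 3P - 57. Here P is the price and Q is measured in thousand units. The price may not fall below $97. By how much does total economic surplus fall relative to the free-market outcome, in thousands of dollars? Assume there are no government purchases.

1734

Equilibrium: 127 - P = 3P - 57, so 184 = 4P and P* = 46, Q* = 81.
The floor of 97 is above the equilibrium price 46, so it binds.
At P = 97: Qd = 127 - 97 = 30 and Qs = 3·97 - 57 = 234.
Quantity traded falls to 30. At Q = 30 the demand price is 127 - 30 = 97 and the supply price is (57 + 30)/3 = 29.
Deadweight loss = ½ · (97 - 29) · (81 - 30) = ½ · 68 · 51 = 1734.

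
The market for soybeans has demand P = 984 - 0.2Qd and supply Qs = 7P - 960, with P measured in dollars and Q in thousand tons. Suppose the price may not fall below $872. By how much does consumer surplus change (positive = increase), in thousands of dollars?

Rearranging demand gives Qd = 4920 - 5P. Equilibrium: 4920 - 5P = 7P - 960, so 5880 = 12P and P* = 490, Q* = 2470.
Since 872 > 490, the floor is binding.
At P = 872: Qd = 4920 - 5·872 = 560 and Qs = 7·872 - 960 = 5144.
Consumer surplus without the control is ½ · (984 - 490) · 2470 = 610090.
With the floor, consumers buy 560 units at 872, so CS = ½ · (984 - 872) · 560 = 31360.
Change in consumer surplus = 31360 - 610090 = -578730.

-578730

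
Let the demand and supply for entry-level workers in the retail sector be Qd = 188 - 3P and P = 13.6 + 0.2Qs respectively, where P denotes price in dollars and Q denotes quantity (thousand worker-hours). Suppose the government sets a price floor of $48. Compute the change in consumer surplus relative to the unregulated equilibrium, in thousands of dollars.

-1088

Rearranging supply gives Qs = 5P - 68. In a free market, 188 - 3P = 5P - 68 gives the equilibrium P* = 32, Q* = 92.
The floor of 48 is above the equilibrium price 32, so it binds.
At P = 48: Qd = 188 - 3·48 = 44 and Qs = 5·48 - 68 = 172.
Consumer surplus without the control is ½ · (188/3 - 32) · 92 = 4232/3.
With the floor, consumers buy 44 units at 48, so CS = ½ · (188/3 - 48) · 44 = 968/3.
Change in consumer surplus = 968/3 - 4232/3 = -1088.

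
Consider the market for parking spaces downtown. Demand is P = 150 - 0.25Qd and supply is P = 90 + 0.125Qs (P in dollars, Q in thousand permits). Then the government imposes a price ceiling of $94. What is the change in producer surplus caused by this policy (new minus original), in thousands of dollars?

-1536

Rearranging demand gives Qd = 600 - 4P; rearranging supply gives Qs = 8P - 720. Equilibrium: 600 - 4P = 8P - 720, so 1320 = 12P and P* = 110, Q* = 160.
Because the ceiling (94) lies below the market-clearing price, it is binding.
At P = 94: Qd = 600 - 4·94 = 224 and Qs = 8·94 - 720 = 32.
Producer surplus without the control is ½ · (110 - 90) · 160 = 1600.
With the ceiling, producers sell 32 units at 94, so PS = ½ · (94 - 90) · 32 = 64.
Change in producer surplus = 64 - 1600 = -1536.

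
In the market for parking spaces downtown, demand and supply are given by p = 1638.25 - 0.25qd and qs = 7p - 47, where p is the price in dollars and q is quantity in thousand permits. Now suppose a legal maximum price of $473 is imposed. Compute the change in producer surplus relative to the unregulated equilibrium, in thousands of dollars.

Rearranging demand gives qd = 6553 - 4p. Setting quantity demanded equal to quantity supplied, 6553 - 4p = 7p - 47, gives p* = 600 and q* = 4153.
Because the ceiling (473) lies below the market-clearing price, it is binding.
At p = 473: qd = 6553 - 4·473 = 4661 and qs = 7·473 - 47 = 3264.
Producer surplus without the control is ½ · (600 - 47/7) · 4153 = 17247409/14.
With the ceiling, producers sell 3264 units at 473, so PS = ½ · (473 - 47/7) · 3264 = 5326848/7.
Change in producer surplus = 5326848/7 - 17247409/14 = -470979.5.

-470979.5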